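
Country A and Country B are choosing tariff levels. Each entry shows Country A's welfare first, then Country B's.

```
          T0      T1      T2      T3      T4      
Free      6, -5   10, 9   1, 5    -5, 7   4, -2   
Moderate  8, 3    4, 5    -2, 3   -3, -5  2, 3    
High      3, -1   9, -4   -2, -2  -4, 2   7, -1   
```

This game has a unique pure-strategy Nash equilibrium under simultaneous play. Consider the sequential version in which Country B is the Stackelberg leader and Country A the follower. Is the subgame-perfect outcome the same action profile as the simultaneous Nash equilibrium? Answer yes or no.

yes

Solve by backward induction (Country B leads).
- T0: BR = Moderate, leader payoff 3.
- T1: BR = Free, leader payoff 9.
- T2: BR = Free, leader payoff 5.
- T3: BR = Moderate, leader payoff -5.
- T4: BR = High, leader payoff -1.
Among 3, 9, 5, -5, -1, the best is 9 at T1. Subgame-perfect outcome: (Free, T1) with payoffs (10, 9).
Under simultaneous play:
Country A's best replies: T0→Moderate; T1→Free; T2→Free; T3→Moderate; T4→High.
Country B's best replies: Free→T1; Moderate→T1; High→T3.
The unique mutual best reply is (Free, T1), giving (10, 9).
Sequential outcome (Free, T1) coincides with the Nash profile (Free, T1).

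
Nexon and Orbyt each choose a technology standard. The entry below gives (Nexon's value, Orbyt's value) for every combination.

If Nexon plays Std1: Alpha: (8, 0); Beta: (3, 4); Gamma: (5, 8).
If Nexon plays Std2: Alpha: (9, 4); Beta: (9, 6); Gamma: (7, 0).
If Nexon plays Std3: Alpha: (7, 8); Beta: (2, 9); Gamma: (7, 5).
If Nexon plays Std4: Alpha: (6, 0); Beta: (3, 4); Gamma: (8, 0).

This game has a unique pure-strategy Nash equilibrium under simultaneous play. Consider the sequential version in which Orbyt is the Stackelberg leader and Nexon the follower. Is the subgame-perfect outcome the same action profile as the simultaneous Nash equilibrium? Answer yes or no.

yes

Backward induction with Orbyt moving first.
- Alpha → Nexon plays Std2 (best of 8, 9, 7, 6); Orbyt gets 4.
- Beta → Nexon plays Std2 (best of 3, 9, 2, 3); Orbyt gets 6.
- Gamma → Nexon plays Std4 (best of 5, 7, 7, 8); Orbyt gets 0.
Orbyt's induced payoffs are 4, 6, 0, so Orbyt commits to Beta. Subgame-perfect outcome: (Std2, Beta) with payoffs (9, 6).
Now find the simultaneous Nash equilibrium.
Nexon's best replies: Alpha→Std2; Beta→Std2; Gamma→Std4.
Orbyt's best replies: Std1→Gamma; Std2→Beta; Std3→Beta; Std4→Beta.
Only (Std2, Beta) has each player best-responding; Nash payoffs (9, 6).
Sequential outcome (Std2, Beta) coincides with the Nash profile (Std2, Beta).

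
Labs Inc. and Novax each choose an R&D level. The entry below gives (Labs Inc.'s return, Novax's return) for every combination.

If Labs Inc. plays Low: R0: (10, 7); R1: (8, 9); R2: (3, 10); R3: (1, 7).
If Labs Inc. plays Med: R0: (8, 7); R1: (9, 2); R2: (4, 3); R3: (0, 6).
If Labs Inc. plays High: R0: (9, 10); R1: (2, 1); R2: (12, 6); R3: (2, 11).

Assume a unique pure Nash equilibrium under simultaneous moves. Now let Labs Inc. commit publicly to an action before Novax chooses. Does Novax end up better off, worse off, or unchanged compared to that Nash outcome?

Backward induction with Labs Inc. moving first.
- Low: BR = R2, leader payoff 3.
- Med: BR = R0, leader payoff 8.
- High: BR = R3, leader payoff 2.
Labs Inc.'s induced payoffs are 3, 8, 2, so Labs Inc. commits to Med. Subgame-perfect outcome: (Med, R0) with payoffs (8, 7).
Now find the simultaneous Nash equilibrium.
Labs Inc.'s best replies: R0→Low; R1→Med; R2→High; R3→High.
Novax's best replies: Low→R2; Med→R0; High→R3.
Only (High, R3) has each player best-responding; Nash payoffs (2, 11).
Novax earns 7 sequentially versus 11 at the Nash outcome: worse off.

worse off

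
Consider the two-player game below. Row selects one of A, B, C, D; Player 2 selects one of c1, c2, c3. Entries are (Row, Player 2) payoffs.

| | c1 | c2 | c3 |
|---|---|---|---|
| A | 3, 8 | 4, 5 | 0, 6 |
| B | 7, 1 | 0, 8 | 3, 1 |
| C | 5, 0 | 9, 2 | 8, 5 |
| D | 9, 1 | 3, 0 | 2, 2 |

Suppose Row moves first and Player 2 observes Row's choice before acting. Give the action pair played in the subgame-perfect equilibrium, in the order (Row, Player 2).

(C, c3)

Player 2 best-responds to each possible Row move:
- A: BR = c1, leader payoff 3.
- B: BR = c2, leader payoff 0.
- C: BR = c3, leader payoff 8.
- D: BR = c3, leader payoff 2.
Among 3, 0, 8, 2, the best is 8 at C. Subgame-perfect outcome: (C, c3) with payoffs (8, 5).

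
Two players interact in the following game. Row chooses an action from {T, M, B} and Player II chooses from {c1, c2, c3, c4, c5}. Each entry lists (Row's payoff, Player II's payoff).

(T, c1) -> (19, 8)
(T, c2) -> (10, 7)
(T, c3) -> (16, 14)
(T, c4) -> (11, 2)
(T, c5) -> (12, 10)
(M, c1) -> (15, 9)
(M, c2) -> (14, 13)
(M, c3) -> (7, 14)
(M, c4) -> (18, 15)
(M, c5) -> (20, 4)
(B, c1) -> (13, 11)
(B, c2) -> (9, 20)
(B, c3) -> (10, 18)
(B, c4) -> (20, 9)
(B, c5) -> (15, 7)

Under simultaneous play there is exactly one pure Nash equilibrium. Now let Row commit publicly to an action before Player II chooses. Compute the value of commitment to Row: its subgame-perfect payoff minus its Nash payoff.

Backward induction with Row moving first.
- T → Player II plays c3 (best of 8, 7, 14, 2, 10); Row gets 16.
- M → Player II plays c4 (best of 9, 13, 14, 15, 4); Row gets 18.
- B → Player II plays c2 (best of 11, 20, 18, 9, 7); Row gets 9.
Row's induced payoffs are 16, 18, 9, so Row commits to M. Subgame-perfect outcome: (M, c4) with payoffs (18, 15).
Now find the simultaneous Nash equilibrium.
Row's best replies: c1→T; c2→M; c3→T; c4→B; c5→M.
Player II's best replies: T→c3; M→c4; B→c2.
Only (T, c3) has each player best-responding; Nash payoffs (16, 14).
Row's commitment gain: 18 − 16 = 2.

2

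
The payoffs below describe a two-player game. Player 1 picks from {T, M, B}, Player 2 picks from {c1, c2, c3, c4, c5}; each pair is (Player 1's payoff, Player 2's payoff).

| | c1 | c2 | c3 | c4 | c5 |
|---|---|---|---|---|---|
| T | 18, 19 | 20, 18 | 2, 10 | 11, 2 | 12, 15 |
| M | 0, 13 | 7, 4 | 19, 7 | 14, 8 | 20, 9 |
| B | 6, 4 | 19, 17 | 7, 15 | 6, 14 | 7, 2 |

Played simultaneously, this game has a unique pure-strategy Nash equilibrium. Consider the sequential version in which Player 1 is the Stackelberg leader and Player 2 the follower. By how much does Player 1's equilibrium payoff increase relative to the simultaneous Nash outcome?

Work backward from Player 2's decision.
- T → Player 2 plays c1 (best of 19, 18, 10, 2, 15); Player 1 gets 18.
- M → Player 2 plays c1 (best of 13, 4, 7, 8, 9); Player 1 gets 0.
- B → Player 2 plays c2 (best of 4, 17, 15, 14, 2); Player 1 gets 19.
Player 1's induced payoffs are 18, 0, 19, so Player 1 commits to B. Subgame-perfect outcome: (B, c2) with payoffs (19, 17).
Now find the simultaneous Nash equilibrium.
Player 1's best replies: c1→T; c2→T; c3→M; c4→M; c5→M.
Player 2's best replies: T→c1; M→c1; B→c2.
The unique mutual best reply is (T, c1), giving (18, 19).
Player 1's commitment gain: 19 − 18 = 1.

1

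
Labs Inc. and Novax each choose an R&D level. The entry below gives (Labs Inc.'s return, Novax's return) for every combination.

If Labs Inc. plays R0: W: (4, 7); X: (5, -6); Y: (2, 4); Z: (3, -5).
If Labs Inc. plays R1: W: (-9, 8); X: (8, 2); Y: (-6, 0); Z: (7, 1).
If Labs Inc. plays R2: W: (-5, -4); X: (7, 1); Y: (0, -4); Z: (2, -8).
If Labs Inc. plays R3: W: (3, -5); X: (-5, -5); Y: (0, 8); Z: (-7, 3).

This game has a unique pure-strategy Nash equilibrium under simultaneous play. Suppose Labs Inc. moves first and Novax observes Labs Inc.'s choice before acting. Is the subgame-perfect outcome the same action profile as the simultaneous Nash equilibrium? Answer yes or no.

Backward induction with Labs Inc. moving first.
- R0: BR = W, leader payoff 4.
- R1: BR = W, leader payoff -9.
- R2: BR = X, leader payoff 7.
- R3: BR = Y, leader payoff 0.
Maximizing over 4, -9, 7, 0, Labs Inc. chooses R2. Subgame-perfect outcome: (R2, X) with payoffs (7, 1).
Now find the simultaneous Nash equilibrium.
Labs Inc.'s best replies: W→R0; X→R1; Y→R0; Z→R1.
Novax's best replies: R0→W; R1→W; R2→X; R3→Y.
Only (R0, W) has each player best-responding; Nash payoffs (4, 7).
Sequential outcome (R2, X) differs from the Nash profile (R0, W).

no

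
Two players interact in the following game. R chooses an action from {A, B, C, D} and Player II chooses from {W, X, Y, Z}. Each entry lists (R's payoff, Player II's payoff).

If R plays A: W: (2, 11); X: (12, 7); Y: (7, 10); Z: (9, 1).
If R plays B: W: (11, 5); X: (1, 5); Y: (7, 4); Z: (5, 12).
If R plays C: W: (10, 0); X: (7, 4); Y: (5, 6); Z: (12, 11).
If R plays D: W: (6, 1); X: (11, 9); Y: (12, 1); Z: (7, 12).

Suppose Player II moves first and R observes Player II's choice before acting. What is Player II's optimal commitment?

R best-responds to each possible Player II move:
- W: BR = B, leader payoff 5.
- X: BR = A, leader payoff 7.
- Y: BR = D, leader payoff 1.
- Z: BR = C, leader payoff 11.
Maximizing over 5, 7, 1, 11, Player II chooses Z. Subgame-perfect outcome: (C, Z) with payoffs (12, 11).

Z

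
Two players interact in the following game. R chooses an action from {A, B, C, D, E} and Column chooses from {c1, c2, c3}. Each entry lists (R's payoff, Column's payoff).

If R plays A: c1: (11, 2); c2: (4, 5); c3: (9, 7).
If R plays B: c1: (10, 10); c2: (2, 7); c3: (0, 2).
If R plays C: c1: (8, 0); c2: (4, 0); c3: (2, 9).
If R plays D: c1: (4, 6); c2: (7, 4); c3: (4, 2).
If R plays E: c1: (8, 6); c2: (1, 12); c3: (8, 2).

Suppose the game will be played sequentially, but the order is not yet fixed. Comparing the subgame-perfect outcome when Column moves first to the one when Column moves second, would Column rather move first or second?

second

If R leads: Column's best replies are A→c3, B→c1, C→c3, D→c1, E→c2; R's induced payoffs 9, 10, 2, 4, 1; outcome (B, c1), payoffs (10, 10).
If Column leads: R's best replies are c1→A, c2→D, c3→A; Column's induced payoffs 2, 4, 7; outcome (A, c3), payoffs (9, 7).
Column gets 7 moving first and 10 moving second, so Column prefers to move second.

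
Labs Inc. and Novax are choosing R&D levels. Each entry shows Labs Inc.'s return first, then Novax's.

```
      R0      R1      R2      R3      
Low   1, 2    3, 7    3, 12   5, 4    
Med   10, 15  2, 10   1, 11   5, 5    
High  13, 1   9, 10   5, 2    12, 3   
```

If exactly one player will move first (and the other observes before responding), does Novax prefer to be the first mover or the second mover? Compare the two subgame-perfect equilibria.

second

If Labs Inc. leads: Novax's best replies are Low→R2, Med→R0, High→R1; Labs Inc.'s induced payoffs 3, 10, 9; outcome (Med, R0), payoffs (10, 15).
If Novax leads: Labs Inc.'s best replies are R0→High, R1→High, R2→High, R3→High; Novax's induced payoffs 1, 10, 2, 3; outcome (High, R1), payoffs (9, 10).
Novax gets 10 moving first and 15 moving second, so Novax prefers to move second.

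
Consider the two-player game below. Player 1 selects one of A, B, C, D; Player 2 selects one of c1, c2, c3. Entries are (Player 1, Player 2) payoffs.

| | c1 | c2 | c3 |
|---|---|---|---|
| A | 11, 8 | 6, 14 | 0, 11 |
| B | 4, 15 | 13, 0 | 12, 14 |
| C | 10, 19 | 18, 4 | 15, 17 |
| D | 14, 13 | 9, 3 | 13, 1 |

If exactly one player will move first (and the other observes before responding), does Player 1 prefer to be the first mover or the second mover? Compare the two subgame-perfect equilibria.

second

If Player 1 leads: Player 2's best replies are A→c2, B→c1, C→c1, D→c1; Player 1's induced payoffs 6, 4, 10, 14; outcome (D, c1), payoffs (14, 13).
If Player 2 leads: Player 1's best replies are c1→D, c2→C, c3→C; Player 2's induced payoffs 13, 4, 17; outcome (C, c3), payoffs (15, 17).
Player 1 gets 14 moving first and 15 moving second, so Player 1 prefers to move second.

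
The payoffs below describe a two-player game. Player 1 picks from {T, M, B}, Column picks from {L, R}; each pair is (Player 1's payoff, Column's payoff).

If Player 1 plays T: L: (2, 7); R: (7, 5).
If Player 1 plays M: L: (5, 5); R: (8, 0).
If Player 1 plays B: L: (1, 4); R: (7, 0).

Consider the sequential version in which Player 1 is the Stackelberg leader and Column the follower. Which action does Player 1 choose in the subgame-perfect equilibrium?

Solve by backward induction (Player 1 leads).
- T: BR = L, leader payoff 2.
- M: BR = L, leader payoff 5.
- B: BR = L, leader payoff 1.
Among 2, 5, 1, the best is 5 at M. Subgame-perfect outcome: (M, L) with payoffs (5, 5).

M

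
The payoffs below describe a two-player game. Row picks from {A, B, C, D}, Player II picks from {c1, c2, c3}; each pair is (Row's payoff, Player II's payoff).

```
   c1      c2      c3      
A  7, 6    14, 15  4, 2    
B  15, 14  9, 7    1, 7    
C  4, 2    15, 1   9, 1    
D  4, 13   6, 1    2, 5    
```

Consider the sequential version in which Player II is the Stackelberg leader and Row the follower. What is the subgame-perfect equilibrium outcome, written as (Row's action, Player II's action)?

Row best-responds to each possible Player II move:
- c1: BR = B, leader payoff 14.
- c2: BR = C, leader payoff 1.
- c3: BR = C, leader payoff 1.
Player II's induced payoffs are 14, 1, 1, so Player II commits to c1. Subgame-perfect outcome: (B, c1) with payoffs (15, 14).

(B, c1)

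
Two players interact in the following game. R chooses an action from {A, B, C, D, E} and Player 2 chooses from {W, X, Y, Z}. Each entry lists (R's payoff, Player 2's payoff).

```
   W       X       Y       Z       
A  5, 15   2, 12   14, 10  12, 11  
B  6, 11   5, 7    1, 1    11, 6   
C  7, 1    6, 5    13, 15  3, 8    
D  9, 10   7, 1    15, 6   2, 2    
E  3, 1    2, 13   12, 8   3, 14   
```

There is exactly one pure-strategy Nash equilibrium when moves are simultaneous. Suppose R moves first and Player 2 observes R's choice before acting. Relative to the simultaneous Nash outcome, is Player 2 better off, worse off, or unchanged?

better off

Work backward from Player 2's decision.
- A: Player 2 compares 15, 12, 10, 11 and picks W; R would get 5.
- B: Player 2 compares 11, 7, 1, 6 and picks W; R would get 6.
- C: Player 2 compares 1, 5, 15, 8 and picks Y; R would get 13.
- D: Player 2 compares 10, 1, 6, 2 and picks W; R would get 9.
- E: Player 2 compares 1, 13, 8, 14 and picks Z; R would get 3.
Maximizing over 5, 6, 13, 9, 3, R chooses C. Subgame-perfect outcome: (C, Y) with payoffs (13, 15).
Now find the simultaneous Nash equilibrium.
R's best replies: W→D; X→D; Y→D; Z→A.
Player 2's best replies: A→W; B→W; C→Y; D→W; E→Z.
Only (D, W) has each player best-responding; Nash payoffs (9, 10).
Player 2 earns 15 sequentially versus 10 at the Nash outcome: better off.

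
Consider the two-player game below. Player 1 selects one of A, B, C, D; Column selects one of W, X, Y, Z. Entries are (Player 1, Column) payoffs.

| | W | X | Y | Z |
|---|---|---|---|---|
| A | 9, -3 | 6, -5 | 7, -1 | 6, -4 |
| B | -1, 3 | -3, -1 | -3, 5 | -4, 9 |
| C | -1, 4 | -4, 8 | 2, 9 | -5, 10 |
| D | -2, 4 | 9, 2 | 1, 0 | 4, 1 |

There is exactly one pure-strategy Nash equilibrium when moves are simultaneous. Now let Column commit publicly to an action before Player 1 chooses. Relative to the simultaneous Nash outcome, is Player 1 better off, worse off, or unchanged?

better off

Work backward from Player 1's decision.
- W: BR = A, leader payoff -3.
- X: BR = D, leader payoff 2.
- Y: BR = A, leader payoff -1.
- Z: BR = A, leader payoff -4.
Maximizing over -3, 2, -1, -4, Column chooses X. Subgame-perfect outcome: (D, X) with payoffs (9, 2).
Under simultaneous play:
Player 1's best replies: W→A; X→D; Y→A; Z→A.
Column's best replies: A→Y; B→Z; C→Z; D→W.
The unique mutual best reply is (A, Y), giving (7, -1).
Player 1 earns 9 sequentially versus 7 at the Nash outcome: better off.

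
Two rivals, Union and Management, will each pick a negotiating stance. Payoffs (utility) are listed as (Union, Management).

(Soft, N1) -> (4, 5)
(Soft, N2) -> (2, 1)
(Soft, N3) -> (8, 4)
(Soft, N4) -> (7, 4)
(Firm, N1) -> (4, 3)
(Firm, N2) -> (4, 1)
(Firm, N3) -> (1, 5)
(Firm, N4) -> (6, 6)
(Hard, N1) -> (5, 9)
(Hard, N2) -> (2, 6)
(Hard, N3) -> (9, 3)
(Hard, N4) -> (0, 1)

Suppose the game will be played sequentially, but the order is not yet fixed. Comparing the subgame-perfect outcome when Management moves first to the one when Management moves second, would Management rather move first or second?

first

If Union leads: Management's best replies are Soft→N1, Firm→N4, Hard→N1; Union's induced payoffs 4, 6, 5; outcome (Firm, N4), payoffs (6, 6).
If Management leads: Union's best replies are N1→Hard, N2→Firm, N3→Hard, N4→Soft; Management's induced payoffs 9, 1, 3, 4; outcome (Hard, N1), payoffs (5, 9).
Management gets 9 moving first and 6 moving second, so Management prefers to move first.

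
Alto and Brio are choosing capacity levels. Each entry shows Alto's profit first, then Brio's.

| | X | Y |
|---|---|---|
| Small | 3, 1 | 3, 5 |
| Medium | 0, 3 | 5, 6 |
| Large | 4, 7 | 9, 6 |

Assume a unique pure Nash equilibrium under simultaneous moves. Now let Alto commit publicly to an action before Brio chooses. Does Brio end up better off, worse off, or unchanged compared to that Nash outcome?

worse off

Brio best-responds to each possible Alto move:
- Small: BR = Y, leader payoff 3.
- Medium: BR = Y, leader payoff 5.
- Large: BR = X, leader payoff 4.
Alto's induced payoffs are 3, 5, 4, so Alto commits to Medium. Subgame-perfect outcome: (Medium, Y) with payoffs (5, 6).
Under simultaneous play:
Alto's best replies: X→Large; Y→Large.
Brio's best replies: Small→Y; Medium→Y; Large→X.
Only (Large, X) has each player best-responding; Nash payoffs (4, 7).
Brio earns 6 sequentially versus 7 at the Nash outcome: worse off.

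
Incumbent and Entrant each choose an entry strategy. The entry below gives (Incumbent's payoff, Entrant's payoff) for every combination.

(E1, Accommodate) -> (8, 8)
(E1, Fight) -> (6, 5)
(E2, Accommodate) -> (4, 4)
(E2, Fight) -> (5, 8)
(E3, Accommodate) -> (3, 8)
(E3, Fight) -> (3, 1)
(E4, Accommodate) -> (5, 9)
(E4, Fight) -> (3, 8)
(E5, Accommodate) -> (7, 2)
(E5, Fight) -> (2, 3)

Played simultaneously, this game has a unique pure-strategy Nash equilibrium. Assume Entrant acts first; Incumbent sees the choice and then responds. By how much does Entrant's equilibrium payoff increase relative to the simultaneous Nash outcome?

Solve by backward induction (Entrant leads).
- Accommodate: Incumbent compares 8, 4, 3, 5, 7 and picks E1; Entrant would get 8.
- Fight: Incumbent compares 6, 5, 3, 3, 2 and picks E1; Entrant would get 5.
Maximizing over 8, 5, Entrant chooses Accommodate. Subgame-perfect outcome: (E1, Accommodate) with payoffs (8, 8).
For the simultaneous game, intersect best replies.
Incumbent's best replies: Accommodate→E1; Fight→E1.
Entrant's best replies: E1→Accommodate; E2→Fight; E3→Accommodate; E4→Accommodate; E5→Fight.
Only (E1, Accommodate) has each player best-responding; Nash payoffs (8, 8).
Entrant's commitment gain: 8 − 8 = 0.

0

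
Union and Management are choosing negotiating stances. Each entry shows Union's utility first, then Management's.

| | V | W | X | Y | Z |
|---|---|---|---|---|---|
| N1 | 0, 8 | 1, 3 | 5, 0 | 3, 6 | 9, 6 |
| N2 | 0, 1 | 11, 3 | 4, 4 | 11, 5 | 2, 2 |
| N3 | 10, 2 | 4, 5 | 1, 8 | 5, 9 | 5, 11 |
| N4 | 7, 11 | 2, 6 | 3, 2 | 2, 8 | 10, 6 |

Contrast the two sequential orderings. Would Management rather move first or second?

If Union leads: Management's best replies are N1→V, N2→Y, N3→Z, N4→V; Union's induced payoffs 0, 11, 5, 7; outcome (N2, Y), payoffs (11, 5).
If Management leads: Union's best replies are V→N3, W→N2, X→N1, Y→N2, Z→N4; Management's induced payoffs 2, 3, 0, 5, 6; outcome (N4, Z), payoffs (10, 6).
Management gets 6 moving first and 5 moving second, so Management prefers to move first.

first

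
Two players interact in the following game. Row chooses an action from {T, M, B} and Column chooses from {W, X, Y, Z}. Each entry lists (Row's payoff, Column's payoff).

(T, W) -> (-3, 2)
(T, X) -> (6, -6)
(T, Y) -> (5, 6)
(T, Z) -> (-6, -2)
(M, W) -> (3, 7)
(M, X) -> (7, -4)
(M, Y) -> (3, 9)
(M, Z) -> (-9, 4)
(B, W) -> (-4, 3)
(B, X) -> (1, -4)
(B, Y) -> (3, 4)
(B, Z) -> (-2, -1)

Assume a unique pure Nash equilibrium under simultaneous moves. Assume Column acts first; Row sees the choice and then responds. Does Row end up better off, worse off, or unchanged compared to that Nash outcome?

Work backward from Row's decision.
- W: Row compares -3, 3, -4 and picks M; Column would get 7.
- X: Row compares 6, 7, 1 and picks M; Column would get -4.
- Y: Row compares 5, 3, 3 and picks T; Column would get 6.
- Z: Row compares -6, -9, -2 and picks B; Column would get -1.
Maximizing over 7, -4, 6, -1, Column chooses W. Subgame-perfect outcome: (M, W) with payoffs (3, 7).
For the simultaneous game, intersect best replies.
Row's best replies: W→M; X→M; Y→T; Z→B.
Column's best replies: T→Y; M→Y; B→Y.
The unique mutual best reply is (T, Y), giving (5, 6).
Row earns 3 sequentially versus 5 at the Nash outcome: worse off.

worse off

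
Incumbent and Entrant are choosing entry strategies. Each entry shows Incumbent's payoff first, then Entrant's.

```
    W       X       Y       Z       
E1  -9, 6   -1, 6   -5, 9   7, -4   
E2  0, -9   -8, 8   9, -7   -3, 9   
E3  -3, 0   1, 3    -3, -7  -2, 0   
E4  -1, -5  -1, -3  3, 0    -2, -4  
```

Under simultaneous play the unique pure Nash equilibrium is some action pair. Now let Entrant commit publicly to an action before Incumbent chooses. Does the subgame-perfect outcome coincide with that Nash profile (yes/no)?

yes

Incumbent best-responds to each possible Entrant move:
- W: Incumbent compares -9, 0, -3, -1 and picks E2; Entrant would get -9.
- X: Incumbent compares -1, -8, 1, -1 and picks E3; Entrant would get 3.
- Y: Incumbent compares -5, 9, -3, 3 and picks E2; Entrant would get -7.
- Z: Incumbent compares 7, -3, -2, -2 and picks E1; Entrant would get -4.
Entrant's induced payoffs are -9, 3, -7, -4, so Entrant commits to X. Subgame-perfect outcome: (E3, X) with payoffs (1, 3).
Now find the simultaneous Nash equilibrium.
Incumbent's best replies: W→E2; X→E3; Y→E2; Z→E1.
Entrant's best replies: E1→Y; E2→Z; E3→X; E4→Y.
The unique mutual best reply is (E3, X), giving (1, 3).
Sequential outcome (E3, X) coincides with the Nash profile (E3, X).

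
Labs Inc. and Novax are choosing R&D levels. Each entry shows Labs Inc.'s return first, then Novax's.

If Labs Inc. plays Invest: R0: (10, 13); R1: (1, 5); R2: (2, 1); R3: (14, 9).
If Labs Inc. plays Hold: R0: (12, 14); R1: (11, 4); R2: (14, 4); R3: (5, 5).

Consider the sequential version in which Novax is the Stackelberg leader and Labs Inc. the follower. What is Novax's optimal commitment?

Labs Inc. best-responds to each possible Novax move:
- R0 → Labs Inc. plays Hold (best of 10, 12); Novax gets 14.
- R1 → Labs Inc. plays Hold (best of 1, 11); Novax gets 4.
- R2 → Labs Inc. plays Hold (best of 2, 14); Novax gets 4.
- R3 → Labs Inc. plays Invest (best of 14, 5); Novax gets 9.
Maximizing over 14, 4, 4, 9, Novax chooses R0. Subgame-perfect outcome: (Hold, R0) with payoffs (12, 14).

R0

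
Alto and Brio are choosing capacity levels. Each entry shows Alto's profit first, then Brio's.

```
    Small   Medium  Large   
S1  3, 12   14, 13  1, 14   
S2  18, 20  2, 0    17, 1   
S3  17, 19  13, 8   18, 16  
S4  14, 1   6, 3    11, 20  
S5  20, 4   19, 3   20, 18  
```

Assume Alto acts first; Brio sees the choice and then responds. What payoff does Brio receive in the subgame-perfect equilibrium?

18

Brio best-responds to each possible Alto move:
- S1: Brio compares 12, 13, 14 and picks Large; Alto would get 1.
- S2: Brio compares 20, 0, 1 and picks Small; Alto would get 18.
- S3: Brio compares 19, 8, 16 and picks Small; Alto would get 17.
- S4: Brio compares 1, 3, 20 and picks Large; Alto would get 11.
- S5: Brio compares 4, 3, 18 and picks Large; Alto would get 20.
Maximizing over 1, 18, 17, 11, 20, Alto chooses S5. Subgame-perfect outcome: (S5, Large) with payoffs (20, 18).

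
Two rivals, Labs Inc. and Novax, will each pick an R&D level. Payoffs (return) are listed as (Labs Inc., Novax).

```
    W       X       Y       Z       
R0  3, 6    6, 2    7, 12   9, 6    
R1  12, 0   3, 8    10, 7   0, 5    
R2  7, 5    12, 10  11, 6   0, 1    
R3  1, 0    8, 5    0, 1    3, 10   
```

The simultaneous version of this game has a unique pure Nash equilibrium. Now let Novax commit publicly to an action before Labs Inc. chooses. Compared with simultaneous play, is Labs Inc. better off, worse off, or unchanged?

unchanged

Backward induction with Novax moving first.
- W: BR = R1, leader payoff 0.
- X: BR = R2, leader payoff 10.
- Y: BR = R2, leader payoff 6.
- Z: BR = R0, leader payoff 6.
Among 0, 10, 6, 6, the best is 10 at X. Subgame-perfect outcome: (R2, X) with payoffs (12, 10).
For the simultaneous game, intersect best replies.
Labs Inc.'s best replies: W→R1; X→R2; Y→R2; Z→R0.
Novax's best replies: R0→Y; R1→X; R2→X; R3→Z.
Only (R2, X) has each player best-responding; Nash payoffs (12, 10).
Labs Inc. earns 12 sequentially versus 12 at the Nash outcome: unchanged.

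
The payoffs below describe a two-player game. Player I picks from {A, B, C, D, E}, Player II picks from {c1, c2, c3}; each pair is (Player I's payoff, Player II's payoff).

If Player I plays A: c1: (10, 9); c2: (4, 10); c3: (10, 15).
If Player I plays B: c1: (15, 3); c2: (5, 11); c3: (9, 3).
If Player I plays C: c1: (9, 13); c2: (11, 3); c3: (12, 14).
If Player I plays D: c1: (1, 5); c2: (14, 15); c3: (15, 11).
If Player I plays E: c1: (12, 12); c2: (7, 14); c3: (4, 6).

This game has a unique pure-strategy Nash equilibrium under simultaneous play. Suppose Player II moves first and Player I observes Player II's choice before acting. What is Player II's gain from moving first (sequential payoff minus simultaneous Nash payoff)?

Work backward from Player I's decision.
- c1: BR = B, leader payoff 3.
- c2: BR = D, leader payoff 15.
- c3: BR = D, leader payoff 11.
Player II's induced payoffs are 3, 15, 11, so Player II commits to c2. Subgame-perfect outcome: (D, c2) with payoffs (14, 15).
For the simultaneous game, intersect best replies.
Player I's best replies: c1→B; c2→D; c3→D.
Player II's best replies: A→c3; B→c2; C→c3; D→c2; E→c2.
Only (D, c2) has each player best-responding; Nash payoffs (14, 15).
Player II's commitment gain: 15 − 15 = 0.

0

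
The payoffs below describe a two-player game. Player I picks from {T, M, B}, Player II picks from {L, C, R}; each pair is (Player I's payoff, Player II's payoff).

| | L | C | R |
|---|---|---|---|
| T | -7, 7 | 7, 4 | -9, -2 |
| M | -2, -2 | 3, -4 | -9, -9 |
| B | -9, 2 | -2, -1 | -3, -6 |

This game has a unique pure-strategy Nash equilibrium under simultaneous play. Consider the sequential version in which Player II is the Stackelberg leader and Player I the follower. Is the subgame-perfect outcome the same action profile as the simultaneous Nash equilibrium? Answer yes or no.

Player I best-responds to each possible Player II move:
- L → Player I plays M (best of -7, -2, -9); Player II gets -2.
- C → Player I plays T (best of 7, 3, -2); Player II gets 4.
- R → Player I plays B (best of -9, -9, -3); Player II gets -6.
Maximizing over -2, 4, -6, Player II chooses C. Subgame-perfect outcome: (T, C) with payoffs (7, 4).
Now find the simultaneous Nash equilibrium.
Player I's best replies: L→M; C→T; R→B.
Player II's best replies: T→L; M→L; B→L.
Only (M, L) has each player best-responding; Nash payoffs (-2, -2).
Sequential outcome (T, C) differs from the Nash profile (M, L).

no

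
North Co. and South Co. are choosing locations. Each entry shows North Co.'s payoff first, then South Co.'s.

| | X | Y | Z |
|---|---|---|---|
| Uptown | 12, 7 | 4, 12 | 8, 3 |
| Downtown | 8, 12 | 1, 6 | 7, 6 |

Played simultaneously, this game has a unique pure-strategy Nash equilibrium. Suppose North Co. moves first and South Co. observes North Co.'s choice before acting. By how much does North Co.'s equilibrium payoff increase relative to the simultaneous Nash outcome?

4

Solve by backward induction (North Co. leads).
- Uptown: BR = Y, leader payoff 4.
- Downtown: BR = X, leader payoff 8.
Maximizing over 4, 8, North Co. chooses Downtown. Subgame-perfect outcome: (Downtown, X) with payoffs (8, 12).
For the simultaneous game, intersect best replies.
North Co.'s best replies: X→Uptown; Y→Uptown; Z→Uptown.
South Co.'s best replies: Uptown→Y; Downtown→X.
The unique mutual best reply is (Uptown, Y), giving (4, 12).
North Co.'s commitment gain: 8 − 4 = 4.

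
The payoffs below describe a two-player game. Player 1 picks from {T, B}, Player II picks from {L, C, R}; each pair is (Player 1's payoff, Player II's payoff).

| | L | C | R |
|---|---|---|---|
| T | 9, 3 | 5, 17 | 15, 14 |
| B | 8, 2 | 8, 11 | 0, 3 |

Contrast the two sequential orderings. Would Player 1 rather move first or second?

second

If Player 1 leads: Player II's best replies are T→C, B→C; Player 1's induced payoffs 5, 8; outcome (B, C), payoffs (8, 11).
If Player II leads: Player 1's best replies are L→T, C→B, R→T; Player II's induced payoffs 3, 11, 14; outcome (T, R), payoffs (15, 14).
Player 1 gets 8 moving first and 15 moving second, so Player 1 prefers to move second.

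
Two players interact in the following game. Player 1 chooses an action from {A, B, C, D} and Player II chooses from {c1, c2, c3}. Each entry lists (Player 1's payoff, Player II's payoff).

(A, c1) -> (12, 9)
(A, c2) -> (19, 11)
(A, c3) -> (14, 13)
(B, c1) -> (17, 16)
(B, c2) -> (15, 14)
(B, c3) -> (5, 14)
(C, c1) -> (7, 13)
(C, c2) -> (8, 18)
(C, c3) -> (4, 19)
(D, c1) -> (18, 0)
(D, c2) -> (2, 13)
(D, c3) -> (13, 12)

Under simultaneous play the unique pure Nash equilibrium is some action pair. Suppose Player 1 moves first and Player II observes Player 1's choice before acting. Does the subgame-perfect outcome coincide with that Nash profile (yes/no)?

no

Work backward from Player II's decision.
- A → Player II plays c3 (best of 9, 11, 13); Player 1 gets 14.
- B → Player II plays c1 (best of 16, 14, 14); Player 1 gets 17.
- C → Player II plays c3 (best of 13, 18, 19); Player 1 gets 4.
- D → Player II plays c2 (best of 0, 13, 12); Player 1 gets 2.
Maximizing over 14, 17, 4, 2, Player 1 chooses B. Subgame-perfect outcome: (B, c1) with payoffs (17, 16).
Under simultaneous play:
Player 1's best replies: c1→D; c2→A; c3→A.
Player II's best replies: A→c3; B→c1; C→c3; D→c2.
The unique mutual best reply is (A, c3), giving (14, 13).
Sequential outcome (B, c1) differs from the Nash profile (A, c3).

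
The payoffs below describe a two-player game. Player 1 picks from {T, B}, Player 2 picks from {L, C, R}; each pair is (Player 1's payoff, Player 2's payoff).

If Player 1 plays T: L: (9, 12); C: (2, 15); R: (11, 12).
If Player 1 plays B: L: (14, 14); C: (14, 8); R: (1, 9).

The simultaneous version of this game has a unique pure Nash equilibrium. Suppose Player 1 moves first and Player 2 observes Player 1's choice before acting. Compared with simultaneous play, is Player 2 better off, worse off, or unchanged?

unchanged

Player 2 best-responds to each possible Player 1 move:
- T: Player 2 compares 12, 15, 12 and picks C; Player 1 would get 2.
- B: Player 2 compares 14, 8, 9 and picks L; Player 1 would get 14.
Player 1's induced payoffs are 2, 14, so Player 1 commits to B. Subgame-perfect outcome: (B, L) with payoffs (14, 14).
For the simultaneous game, intersect best replies.
Player 1's best replies: L→B; C→B; R→T.
Player 2's best replies: T→C; B→L.
The unique mutual best reply is (B, L), giving (14, 14).
Player 2 earns 14 sequentially versus 14 at the Nash outcome: unchanged.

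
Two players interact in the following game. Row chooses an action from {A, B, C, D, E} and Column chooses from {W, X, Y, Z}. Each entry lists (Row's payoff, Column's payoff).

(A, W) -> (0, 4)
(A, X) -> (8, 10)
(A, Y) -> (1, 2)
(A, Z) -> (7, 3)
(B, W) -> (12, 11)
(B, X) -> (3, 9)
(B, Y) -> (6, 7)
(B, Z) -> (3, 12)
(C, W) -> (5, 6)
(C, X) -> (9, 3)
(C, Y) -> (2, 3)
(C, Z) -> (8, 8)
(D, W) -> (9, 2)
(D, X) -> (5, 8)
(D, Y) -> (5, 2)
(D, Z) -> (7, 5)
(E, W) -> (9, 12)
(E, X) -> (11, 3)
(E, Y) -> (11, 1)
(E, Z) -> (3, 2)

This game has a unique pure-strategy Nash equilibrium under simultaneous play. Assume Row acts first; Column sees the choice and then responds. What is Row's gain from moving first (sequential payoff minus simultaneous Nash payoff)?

1

Solve by backward induction (Row leads).
- A → Column plays X (best of 4, 10, 2, 3); Row gets 8.
- B → Column plays Z (best of 11, 9, 7, 12); Row gets 3.
- C → Column plays Z (best of 6, 3, 3, 8); Row gets 8.
- D → Column plays X (best of 2, 8, 2, 5); Row gets 5.
- E → Column plays W (best of 12, 3, 1, 2); Row gets 9.
Among 8, 3, 8, 5, 9, the best is 9 at E. Subgame-perfect outcome: (E, W) with payoffs (9, 12).
Under simultaneous play:
Row's best replies: W→B; X→E; Y→E; Z→C.
Column's best replies: A→X; B→Z; C→Z; D→X; E→W.
The unique mutual best reply is (C, Z), giving (8, 8).
Row's commitment gain: 9 − 8 = 1.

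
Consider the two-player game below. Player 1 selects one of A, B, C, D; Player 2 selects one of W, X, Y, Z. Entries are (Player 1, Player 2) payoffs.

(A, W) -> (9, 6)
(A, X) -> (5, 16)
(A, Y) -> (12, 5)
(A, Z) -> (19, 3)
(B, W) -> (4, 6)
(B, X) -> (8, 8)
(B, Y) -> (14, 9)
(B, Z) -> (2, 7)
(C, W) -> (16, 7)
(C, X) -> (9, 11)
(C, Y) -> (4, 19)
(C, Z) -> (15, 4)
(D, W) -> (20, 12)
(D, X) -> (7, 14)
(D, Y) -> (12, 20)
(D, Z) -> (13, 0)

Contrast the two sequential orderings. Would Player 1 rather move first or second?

second

If Player 1 leads: Player 2's best replies are A→X, B→Y, C→Y, D→Y; Player 1's induced payoffs 5, 14, 4, 12; outcome (B, Y), payoffs (14, 9).
If Player 2 leads: Player 1's best replies are W→D, X→C, Y→B, Z→A; Player 2's induced payoffs 12, 11, 9, 3; outcome (D, W), payoffs (20, 12).
Player 1 gets 14 moving first and 20 moving second, so Player 1 prefers to move second.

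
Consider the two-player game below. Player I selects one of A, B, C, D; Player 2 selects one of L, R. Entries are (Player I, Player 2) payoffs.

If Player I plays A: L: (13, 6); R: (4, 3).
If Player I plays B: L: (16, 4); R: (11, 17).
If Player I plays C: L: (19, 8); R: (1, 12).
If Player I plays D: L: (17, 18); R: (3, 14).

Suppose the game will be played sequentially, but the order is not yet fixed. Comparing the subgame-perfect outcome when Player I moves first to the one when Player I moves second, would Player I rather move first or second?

If Player I leads: Player 2's best replies are A→L, B→R, C→R, D→L; Player I's induced payoffs 13, 11, 1, 17; outcome (D, L), payoffs (17, 18).
If Player 2 leads: Player I's best replies are L→C, R→B; Player 2's induced payoffs 8, 17; outcome (B, R), payoffs (11, 17).
Player I gets 17 moving first and 11 moving second, so Player I prefers to move first.

first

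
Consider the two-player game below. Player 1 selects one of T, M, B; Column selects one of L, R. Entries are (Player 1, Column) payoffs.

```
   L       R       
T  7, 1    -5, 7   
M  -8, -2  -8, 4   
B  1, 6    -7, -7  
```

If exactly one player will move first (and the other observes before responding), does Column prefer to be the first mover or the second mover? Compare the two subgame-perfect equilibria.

first

If Player 1 leads: Column's best replies are T→R, M→R, B→L; Player 1's induced payoffs -5, -8, 1; outcome (B, L), payoffs (1, 6).
If Column leads: Player 1's best replies are L→T, R→T; Column's induced payoffs 1, 7; outcome (T, R), payoffs (-5, 7).
Column gets 7 moving first and 6 moving second, so Column prefers to move first.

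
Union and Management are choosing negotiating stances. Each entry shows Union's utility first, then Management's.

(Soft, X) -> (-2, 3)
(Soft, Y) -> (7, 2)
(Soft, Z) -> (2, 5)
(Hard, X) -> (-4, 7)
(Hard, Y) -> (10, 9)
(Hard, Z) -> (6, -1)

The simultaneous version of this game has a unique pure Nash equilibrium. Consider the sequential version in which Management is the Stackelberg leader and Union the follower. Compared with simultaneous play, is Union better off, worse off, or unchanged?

Solve by backward induction (Management leads).
- X: Union compares -2, -4 and picks Soft; Management would get 3.
- Y: Union compares 7, 10 and picks Hard; Management would get 9.
- Z: Union compares 2, 6 and picks Hard; Management would get -1.
Management's induced payoffs are 3, 9, -1, so Management commits to Y. Subgame-perfect outcome: (Hard, Y) with payoffs (10, 9).
Under simultaneous play:
Union's best replies: X→Soft; Y→Hard; Z→Hard.
Management's best replies: Soft→Z; Hard→Y.
Only (Hard, Y) has each player best-responding; Nash payoffs (10, 9).
Union earns 10 sequentially versus 10 at the Nash outcome: unchanged.

unchanged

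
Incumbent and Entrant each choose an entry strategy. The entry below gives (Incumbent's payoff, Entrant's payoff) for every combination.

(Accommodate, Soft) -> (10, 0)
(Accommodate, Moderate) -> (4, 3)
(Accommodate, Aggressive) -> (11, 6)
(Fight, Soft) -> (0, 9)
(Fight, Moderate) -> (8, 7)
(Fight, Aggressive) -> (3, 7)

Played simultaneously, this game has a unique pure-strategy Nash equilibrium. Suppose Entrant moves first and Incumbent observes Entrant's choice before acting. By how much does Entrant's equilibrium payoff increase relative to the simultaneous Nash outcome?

Solve by backward induction (Entrant leads).
- Soft: Incumbent compares 10, 0 and picks Accommodate; Entrant would get 0.
- Moderate: Incumbent compares 4, 8 and picks Fight; Entrant would get 7.
- Aggressive: Incumbent compares 11, 3 and picks Accommodate; Entrant would get 6.
Entrant's induced payoffs are 0, 7, 6, so Entrant commits to Moderate. Subgame-perfect outcome: (Fight, Moderate) with payoffs (8, 7).
For the simultaneous game, intersect best replies.
Incumbent's best replies: Soft→Accommodate; Moderate→Fight; Aggressive→Accommodate.
Entrant's best replies: Accommodate→Aggressive; Fight→Soft.
Only (Accommodate, Aggressive) has each player best-responding; Nash payoffs (11, 6).
Entrant's commitment gain: 7 − 6 = 1.

1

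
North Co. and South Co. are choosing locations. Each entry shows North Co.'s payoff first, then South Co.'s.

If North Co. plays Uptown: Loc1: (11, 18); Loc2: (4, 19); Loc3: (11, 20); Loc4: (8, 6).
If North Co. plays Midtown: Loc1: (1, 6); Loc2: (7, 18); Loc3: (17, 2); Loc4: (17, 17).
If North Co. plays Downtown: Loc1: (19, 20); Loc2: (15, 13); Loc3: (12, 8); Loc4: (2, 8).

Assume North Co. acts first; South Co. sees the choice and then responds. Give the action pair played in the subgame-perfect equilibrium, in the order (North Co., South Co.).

Work backward from South Co.'s decision.
- Uptown → South Co. plays Loc3 (best of 18, 19, 20, 6); North Co. gets 11.
- Midtown → South Co. plays Loc2 (best of 6, 18, 2, 17); North Co. gets 7.
- Downtown → South Co. plays Loc1 (best of 20, 13, 8, 8); North Co. gets 19.
Maximizing over 11, 7, 19, North Co. chooses Downtown. Subgame-perfect outcome: (Downtown, Loc1) with payoffs (19, 20).

(Downtown, Loc1)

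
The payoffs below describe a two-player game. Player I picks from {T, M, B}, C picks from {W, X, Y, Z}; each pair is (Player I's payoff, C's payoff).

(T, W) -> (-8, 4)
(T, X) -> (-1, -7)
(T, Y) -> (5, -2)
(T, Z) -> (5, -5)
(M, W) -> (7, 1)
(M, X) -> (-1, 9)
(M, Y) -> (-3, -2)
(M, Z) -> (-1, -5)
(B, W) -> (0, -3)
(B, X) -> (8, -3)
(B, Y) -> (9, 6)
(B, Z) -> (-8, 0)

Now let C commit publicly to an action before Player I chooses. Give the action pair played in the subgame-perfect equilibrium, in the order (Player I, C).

Solve by backward induction (C leads).
- W → Player I plays M (best of -8, 7, 0); C gets 1.
- X → Player I plays B (best of -1, -1, 8); C gets -3.
- Y → Player I plays B (best of 5, -3, 9); C gets 6.
- Z → Player I plays T (best of 5, -1, -8); C gets -5.
C's induced payoffs are 1, -3, 6, -5, so C commits to Y. Subgame-perfect outcome: (B, Y) with payoffs (9, 6).

(B, Y)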